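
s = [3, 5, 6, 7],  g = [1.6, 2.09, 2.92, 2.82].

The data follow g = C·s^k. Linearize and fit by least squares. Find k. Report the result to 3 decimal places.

Taking logs, ln g = k·ln s + ln C, so regress ln g on ln s.
Σln s = 6.4457, Σ(ln s)² = 10.7942, Σln g = 3.3155, Σln s·ln g = 5.6402.
Normal system: [[10.7942, 6.4457]; [6.4457, 4]]·[k, ln C]ᵀ = [5.6402, 3.3155]ᵀ.
Solving (det = 1.6295): k = 0.73030, ln C = -0.34796.

k = 0.730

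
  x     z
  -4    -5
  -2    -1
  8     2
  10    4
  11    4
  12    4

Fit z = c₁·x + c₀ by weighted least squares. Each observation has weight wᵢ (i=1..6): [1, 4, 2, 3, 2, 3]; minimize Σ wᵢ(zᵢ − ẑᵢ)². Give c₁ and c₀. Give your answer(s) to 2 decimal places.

c₁ = 0.43, c₀ = -0.85

The normal system AᵀWA·[c₁, c₀]ᵀ = AᵀWz is [[1134, 92]; [92, 15]]·[c₁, c₀]ᵀ = [412, 27]ᵀ.
Δ = 1134·15 − 92² = 8546.
c₁ = (412·15 − 92·27)/8546 = 1848/4273; c₀ = (1134·27 − 92·412)/8546 = -3643/4273.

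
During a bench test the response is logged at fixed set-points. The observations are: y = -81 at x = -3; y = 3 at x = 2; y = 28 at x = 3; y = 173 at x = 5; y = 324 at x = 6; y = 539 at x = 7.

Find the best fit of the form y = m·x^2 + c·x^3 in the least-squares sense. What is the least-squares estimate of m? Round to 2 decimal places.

Sums needed: Σx^2·x^2 = 4500, Σx^2·x^3 = 27740, Σx^3·x^3 = 181452.
And Σx^2·y = 41935, Σx^3·y = 279453.
So MᵀM·[m, c]ᵀ = Mᵀy: [[4500, 27740]; [27740, 181452]]·[m, c]ᵀ = [41935, 279453]ᵀ.
Eliminating c: 181452·(row 1) − 27740·(row 2) gives 47026400·m = 181452·41935 − 27740·279453 = -142836600, so m = -24627/8108.
Then c = (279453 − 27740·(-24627/8108))/181452 = 4063/2027.

m = -3.04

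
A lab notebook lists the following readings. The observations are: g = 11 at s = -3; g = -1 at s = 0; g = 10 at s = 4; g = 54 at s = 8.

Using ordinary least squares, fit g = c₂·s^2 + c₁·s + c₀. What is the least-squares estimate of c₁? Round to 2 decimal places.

With design matrix X, XᵀX = [[4433, 549, 89]; [549, 89, 9]; [89, 9, 4]] and Xᵀg = [3715, 439, 74]ᵀ.
Row-reducing yields c₂ = 1887/1880, c₁ = -10603/9400, c₀ = -3043/2350.

c₁ = -1.13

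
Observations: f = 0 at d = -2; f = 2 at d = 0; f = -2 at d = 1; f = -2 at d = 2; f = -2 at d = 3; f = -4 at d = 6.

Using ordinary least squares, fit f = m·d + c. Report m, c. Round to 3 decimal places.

m = -0.607, c = -0.321

Forming AᵀA = [[54, 10]; [10, 6]] and Aᵀf = [-36, -8]ᵀ gives AᵀA·[m, c]ᵀ = Aᵀf.
Determinant 54·6 − 10² = 224.
m = ((-36)·6 − 10·(-8))/224 = -17/28; c = (54·(-8) − 10·(-36))/224 = -9/28.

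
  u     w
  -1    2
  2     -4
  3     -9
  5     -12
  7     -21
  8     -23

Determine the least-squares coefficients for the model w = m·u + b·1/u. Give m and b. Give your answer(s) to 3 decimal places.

m = -2.869, b = 1.349

Sums needed: Σu·u = 152, Σu·1/u = 6, Σ1/u·1/u = 1014049/705600.
And Σu·w = -428, Σ1/u·w = -611/40.
Normal equations: [[152, 6]; [6, 1014049/705600]]·[m, b]ᵀ = [-428, -611/40]ᵀ.
Determinant 152·(1014049/705600) − 6² = 16091731/88200.
m = ((-428)·(1014049/705600) − 6·(-611/40))/(16091731/88200) = -92336183/32183462; b = (152·(-611/40) − 6·(-428))/(16091731/88200) = 21714840/16091731.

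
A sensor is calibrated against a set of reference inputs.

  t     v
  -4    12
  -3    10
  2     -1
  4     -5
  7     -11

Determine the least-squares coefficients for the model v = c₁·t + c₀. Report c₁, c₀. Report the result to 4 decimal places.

c₁ = -2.1083, c₀ = 3.5300

The normal equations are: 94·c₁ + 6·c₀ = -177;  6·c₁ + 5·c₀ = 5.
Eliminating c₀: 5·(row 1) − 6·(row 2) gives 434·c₁ = 5·(-177) − 6·5 = -915, so c₁ = -915/434.
Then c₀ = (5 − 6·(-915/434))/5 = 766/217.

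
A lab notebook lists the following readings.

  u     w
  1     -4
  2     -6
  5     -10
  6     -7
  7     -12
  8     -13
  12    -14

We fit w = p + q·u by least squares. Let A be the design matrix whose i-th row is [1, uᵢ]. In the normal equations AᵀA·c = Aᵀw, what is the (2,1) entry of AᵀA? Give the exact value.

Row 2 ↔ basis u, column 1 ↔ basis 1, so (AᵀA)_{2,1} = Σᵢ u = (1)·(1) + (2)·(1) + (5)·(1) + (6)·(1) + (7)·(1) + (8)·(1) + (12)·(1) = 41.

41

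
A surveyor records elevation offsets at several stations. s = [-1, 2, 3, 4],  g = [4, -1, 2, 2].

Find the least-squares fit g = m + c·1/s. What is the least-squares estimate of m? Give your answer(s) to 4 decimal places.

Sums needed: Σ1 = 4, Σ1/s = 1/12, Σ1/s·1/s = 205/144.
And Σg = 7, Σ1/s·g = -10/3.
MᵀM·[m, c]ᵀ = Mᵀg becomes [[4, 1/12]; [1/12, 205/144]]·[m, c]ᵀ = [7, -10/3]ᵀ.
Δ = 4·(205/144) − (1/12)² = 91/16.
m = (7·(205/144) − (1/12)·(-10/3))/(91/16) = 1475/819; c = (4·(-10/3) − (1/12)·7)/(91/16) = -668/273.

m = 1.8010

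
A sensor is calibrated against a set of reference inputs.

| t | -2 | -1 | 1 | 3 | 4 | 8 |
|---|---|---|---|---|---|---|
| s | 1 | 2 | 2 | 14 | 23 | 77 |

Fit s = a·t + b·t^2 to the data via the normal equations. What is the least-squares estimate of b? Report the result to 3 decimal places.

MᵀM·[a, b]ᵀ = Mᵀs reads: 95·a + 595·b = 748;  595·a + 4451·b = 5430.
det = 95·4451 − 595² = 68820.
a = (748·4451 − 595·5430)/68820 = 49249/34410; b = (95·5430 − 595·748)/68820 = 7079/6882.

b = 1.029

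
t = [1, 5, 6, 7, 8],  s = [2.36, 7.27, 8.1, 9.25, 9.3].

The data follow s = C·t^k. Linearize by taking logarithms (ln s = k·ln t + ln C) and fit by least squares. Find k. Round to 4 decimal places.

With ln sᵢ as the transformed response and ln tᵢ as the regressor:
Σln t = 7.4265, Σ(ln t)² = 13.9113, Σln s = 9.3889, Σln t·ln s = 15.9070.
Equations: 13.9113·k + 7.4265·ln C = 15.9070;  7.4265·k + 5·ln C = 9.3889.
Slope k = (n·Σln t·ln s − Σln t·Σln s)/(n·Σ(ln t)² − (Σln t)²) = (5·15.9070 − 7.4265·9.3889)/14.4030 = 0.68093; ln C = (Σln s − k·Σln t)/n = 0.86639.

k = 0.6809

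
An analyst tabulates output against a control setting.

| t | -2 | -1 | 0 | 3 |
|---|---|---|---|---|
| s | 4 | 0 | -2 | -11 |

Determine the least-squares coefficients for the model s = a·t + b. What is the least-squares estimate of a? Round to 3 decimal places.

a = -2.929

Compute the Gram sums: Σt·t = 14, Σt = 0, Σ1 = 4.
And Σt·s = -41, Σs = -9.
So XᵀX·[a, b]ᵀ = Xᵀs: [[14, 0]; [0, 4]]·[a, b]ᵀ = [-41, -9]ᵀ.
Δ = 14·4 − 0² = 56.
a = ((-41)·4 − 0·(-9))/56 = -41/14; b = (14·(-9) − 0·(-41))/56 = -9/4.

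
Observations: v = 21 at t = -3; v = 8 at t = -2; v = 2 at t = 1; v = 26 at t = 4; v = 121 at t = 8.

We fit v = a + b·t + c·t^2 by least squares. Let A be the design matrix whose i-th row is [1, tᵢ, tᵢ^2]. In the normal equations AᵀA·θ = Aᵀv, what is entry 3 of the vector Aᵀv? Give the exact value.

8383

Entry 3 ↔ basis t^2, so (Aᵀv)_{3} = Σᵢ (t^2)·vᵢ = (9)·(21) + (4)·(8) + (1)·(2) + (16)·(26) + (64)·(121) = 8383.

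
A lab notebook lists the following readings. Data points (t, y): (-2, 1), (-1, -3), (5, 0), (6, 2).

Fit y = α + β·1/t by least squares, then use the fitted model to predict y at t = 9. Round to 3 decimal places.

ŷ = 1.121

Sums needed: Σ1 = 4, Σ1/t = -17/15, Σ1/t·1/t = 593/450.
Moment sums: Σy = 0, Σ1/t·y = 17/6.
XᵀX·[α, β]ᵀ = Xᵀy becomes [[4, -17/15]; [-17/15, 593/450]]·[α, β]ᵀ = [0, 17/6]ᵀ.
Eliminating β: (593/450)·(row 1) − (-17/15)·(row 2) gives (299/75)·α = (593/450)·0 − (-17/15)·(17/6) = 289/90, so α = 1445/1794.
Then β = ((17/6) − (-17/15)·(1445/1794))/(593/450) = 850/299.
At t = 9: ŷ = (1445/1794)·(1) + (850/299)·(1/9) = 6035/5382.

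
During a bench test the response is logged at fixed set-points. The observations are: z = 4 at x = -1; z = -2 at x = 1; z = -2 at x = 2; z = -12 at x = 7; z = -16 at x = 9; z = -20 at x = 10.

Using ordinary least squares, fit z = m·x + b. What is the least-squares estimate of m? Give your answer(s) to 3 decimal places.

m = -2.032

Entries of MᵀM: Σx·x = 236, Σx = 28, Σ1 = 6.
And Σx·z = -438, Σz = -48.
Normal equations: [[236, 28]; [28, 6]]·[m, b]ᵀ = [-438, -48]ᵀ.
Determinant 236·6 − 28² = 632.
m = ((-438)·6 − 28·(-48))/632 = -321/158; b = (236·(-48) − 28·(-438))/632 = 117/79.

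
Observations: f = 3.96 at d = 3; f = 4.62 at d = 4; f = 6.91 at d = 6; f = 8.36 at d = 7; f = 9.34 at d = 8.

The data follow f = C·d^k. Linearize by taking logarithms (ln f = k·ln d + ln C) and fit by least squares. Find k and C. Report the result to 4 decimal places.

k = 0.9078, C = 1.3940

With ln fᵢ as the transformed response and ln dᵢ as the regressor:
Sums: Σln d = 8.3020, Σ(ln d)² = 14.4498, Σln f = 9.1974, Σln d·ln f = 15.8751.
Normal system: [[14.4498, 8.3020]; [8.3020, 5]]·[k, ln C]ᵀ = [15.8751, 9.1974]ᵀ.
Slope k = (n·Σln d·ln f − Σln d·Σln f)/(n·Σ(ln d)² − (Σln d)²) = (5·15.8751 − 8.3020·9.1974)/3.3255 = 0.90778; ln C = (Σln f − k·Σln d)/n = 0.33219, so C = exp(0.33219) = 1.39402.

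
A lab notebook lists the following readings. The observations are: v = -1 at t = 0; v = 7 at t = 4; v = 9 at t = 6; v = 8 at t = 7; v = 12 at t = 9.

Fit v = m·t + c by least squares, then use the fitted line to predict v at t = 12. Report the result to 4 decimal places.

v̂ = 16.2991

Entries of XᵀX: Σt·t = 182, Σt = 26, Σ1 = 5.
Moment sums: Σt·v = 246, Σv = 35.
XᵀX·[m, c]ᵀ = Xᵀv becomes [[182, 26]; [26, 5]]·[m, c]ᵀ = [246, 35]ᵀ.
Eliminating c: 5·(row 1) − 26·(row 2) gives 234·m = 5·246 − 26·35 = 320, so m = 160/117.
Then c = (35 − 26·(160/117))/5 = -1/9.
At t = 12: v̂ = (160/117)·(12) + (-1/9)·(1) = 1907/117.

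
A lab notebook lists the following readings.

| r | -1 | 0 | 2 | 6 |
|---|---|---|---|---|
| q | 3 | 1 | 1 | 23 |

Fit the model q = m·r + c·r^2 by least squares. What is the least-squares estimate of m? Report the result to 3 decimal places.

m = -1.541

Setting ∂/∂m … = 0 gives: 41·m + 223·c = 137;  223·m + 1313·c = 835.
det = 41·1313 − 223² = 4104.
m = (137·1313 − 223·835)/4104 = -527/342; c = (41·835 − 223·137)/4104 = 307/342.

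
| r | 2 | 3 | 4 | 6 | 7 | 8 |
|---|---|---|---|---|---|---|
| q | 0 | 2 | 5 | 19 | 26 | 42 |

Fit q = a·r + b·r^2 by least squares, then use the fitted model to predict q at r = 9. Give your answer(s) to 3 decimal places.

q̂ = 53.357

Compute the Gram sums: Σr·r = 178, Σr·r^2 = 1170, Σr^2·r^2 = 8146.
Moment sums: Σr·q = 658, Σr^2·q = 4744.
XᵀX·[a, b]ᵀ = Xᵀq becomes [[178, 1170]; [1170, 8146]]·[a, b]ᵀ = [658, 4744]ᵀ.
Δ = 178·8146 − 1170² = 81088.
a = (658·8146 − 1170·4744)/81088 = -263/112; b = (178·4744 − 1170·658)/81088 = 103/112.
At r = 9: q̂ = (-263/112)·(9) + (103/112)·(81) = 747/14.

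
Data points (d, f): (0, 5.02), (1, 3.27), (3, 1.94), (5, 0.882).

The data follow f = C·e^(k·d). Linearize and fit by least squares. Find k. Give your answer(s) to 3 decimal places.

Taking logs, ln f = k·d + ln C, so regress ln f on d.
Σd = 9.0000, Σ(d)² = 35.0000, Σln f = 3.3353, Σd·ln f = 2.5450.
Equations: 35.0000·k + 9.0000·ln C = 2.5450;  9.0000·k + 4·ln C = 3.3353.
Δ = 35.0000·4 − (9.0000)² = 59.0000; k = (2.5450·4 − 9.0000·3.3353)/59.0000 = -0.33624, ln C = (35.0000·3.3353 − 9.0000·2.5450)/59.0000 = 1.59037.

k = -0.336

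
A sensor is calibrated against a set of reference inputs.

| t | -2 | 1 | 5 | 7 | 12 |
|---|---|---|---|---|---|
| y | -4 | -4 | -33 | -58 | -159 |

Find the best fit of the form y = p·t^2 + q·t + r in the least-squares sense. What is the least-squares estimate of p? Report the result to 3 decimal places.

Compute the Gram sums: Σt^2·t^2 = 23779, Σt^2·t = 2189, Σt^2 = 223, Σt·t = 223, Σt = 23, Σ1 = 5.
For Aᵀy: Σt^2·y = -26583, Σt·y = -2475, Σy = -258.
Normal equations: [[23779, 2189, 223]; [2189, 223, 23]; [223, 23, 5]]·[p, q, r]ᵀ = [-26583, -2475, -258]ᵀ.
Inverting the 3×3 Gram matrix, [p, q, r]ᵀ = [-223747/223514, -236077/223514, -234126/111757]ᵀ.

p = -1.001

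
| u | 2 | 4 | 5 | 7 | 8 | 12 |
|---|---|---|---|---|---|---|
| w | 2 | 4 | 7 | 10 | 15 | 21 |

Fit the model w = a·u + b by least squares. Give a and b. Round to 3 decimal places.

a = 2.011, b = -2.902

The normal equations are: 302·a + 38·b = 497;  38·a + 6·b = 59.
(Σu·u = 302, Σu = 38, Σ1 = 6, Σu·w = 497, Σw = 59.)
Eliminating b: 6·(row 1) − 38·(row 2) gives 368·a = 6·497 − 38·59 = 740, so a = 185/92.
Then b = (59 − 38·(185/92))/6 = -267/92.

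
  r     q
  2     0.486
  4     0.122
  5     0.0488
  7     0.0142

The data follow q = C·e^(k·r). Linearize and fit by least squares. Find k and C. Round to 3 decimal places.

Taking logs, ln q = k·r + ln C, so regress ln q on r.
Σr = 18.0000, Σ(r)² = 94.0000, Σln q = -10.0998, Σr·ln q = -54.7397.
Equations: 94.0000·k + 18.0000·ln C = -54.7397;  18.0000·k + 4·ln C = -10.0998.
Solving (det = 52.0000): k = -0.71466, ln C = 0.69101, so C = exp(0.69101) = 1.99573.

k = -0.715, C = 1.996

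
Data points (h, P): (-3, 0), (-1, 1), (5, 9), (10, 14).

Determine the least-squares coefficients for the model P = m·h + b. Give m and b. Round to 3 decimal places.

m = 1.126, b = 2.902

With design matrix X, XᵀX = [[135, 11]; [11, 4]] and XᵀP = [184, 24]ᵀ.
Eliminating b: 4·(row 1) − 11·(row 2) gives 419·m = 4·184 − 11·24 = 472, so m = 472/419.
Then b = (24 − 11·(472/419))/4 = 1216/419.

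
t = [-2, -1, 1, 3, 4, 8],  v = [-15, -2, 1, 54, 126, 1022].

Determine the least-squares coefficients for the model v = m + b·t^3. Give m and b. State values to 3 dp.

With design matrix M, MᵀM = [[6, 595]; [595, 267035]] and Mᵀv = [1186, 532909]ᵀ.
Eliminating b: 267035·(row 1) − 595·(row 2) gives 1248185·m = 267035·1186 − 595·532909 = -377345, so m = -75469/249637.
Then b = (532909 − 595·(-75469/249637))/267035 = 2491784/1248185.

m = -0.302, b = 1.996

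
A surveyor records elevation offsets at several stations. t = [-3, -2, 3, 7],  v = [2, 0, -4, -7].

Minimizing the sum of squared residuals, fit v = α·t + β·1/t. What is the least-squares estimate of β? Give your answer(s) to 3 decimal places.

β = 2.898

With design matrix A, AᵀA = [[71, 4]; [4, 869/1764]] and Aᵀv = [-67, -3]ᵀ.
Determinant 71·(869/1764) − 4² = 33475/1764.
α = ((-67)·(869/1764) − 4·(-3))/(33475/1764) = -7411/6695; β = (71·(-3) − 4·(-67))/(33475/1764) = 19404/6695.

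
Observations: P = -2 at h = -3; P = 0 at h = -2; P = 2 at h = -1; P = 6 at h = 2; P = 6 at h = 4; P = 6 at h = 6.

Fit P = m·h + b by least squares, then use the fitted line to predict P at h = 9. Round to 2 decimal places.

Forming MᵀM = [[70, 6]; [6, 6]] and MᵀP = [76, 18]ᵀ gives MᵀM·[m, b]ᵀ = MᵀP.
Eliminating b: 6·(row 1) − 6·(row 2) gives 384·m = 6·76 − 6·18 = 348, so m = 29/32.
Then b = (18 − 6·(29/32))/6 = 67/32.
At h = 9: P̂ = (29/32)·(9) + (67/32)·(1) = 41/4.

P̂ = 10.25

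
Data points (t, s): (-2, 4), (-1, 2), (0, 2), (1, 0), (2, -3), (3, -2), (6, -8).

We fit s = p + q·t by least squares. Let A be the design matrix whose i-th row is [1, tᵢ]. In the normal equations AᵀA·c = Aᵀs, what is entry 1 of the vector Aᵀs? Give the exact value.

Entry 1 ↔ basis 1, so (Aᵀs)_{1} = Σᵢ sᵢ = (1)·(4) + (1)·(2) + (1)·(2) + (1)·(0) + (1)·(-3) + (1)·(-2) + (1)·(-8) = -5.

-5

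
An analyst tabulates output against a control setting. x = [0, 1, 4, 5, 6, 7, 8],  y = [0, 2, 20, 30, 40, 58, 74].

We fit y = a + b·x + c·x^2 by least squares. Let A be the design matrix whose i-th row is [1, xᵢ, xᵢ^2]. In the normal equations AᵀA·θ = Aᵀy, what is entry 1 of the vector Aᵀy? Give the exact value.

224

Entry 1 ↔ basis 1, so (Aᵀy)_{1} = Σᵢ yᵢ = (1)·(0) + (1)·(2) + (1)·(20) + (1)·(30) + (1)·(40) + (1)·(58) + (1)·(74) = 224.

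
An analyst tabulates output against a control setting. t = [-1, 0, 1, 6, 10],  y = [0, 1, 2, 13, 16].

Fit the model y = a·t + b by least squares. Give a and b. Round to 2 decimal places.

a = 1.59, b = 1.33

Compute the Gram sums: Σt·t = 138, Σt = 16, Σ1 = 5.
Moment sums: Σt·y = 240, Σy = 32.
So MᵀM·[a, b]ᵀ = Mᵀy: [[138, 16]; [16, 5]]·[a, b]ᵀ = [240, 32]ᵀ.
Eliminating b: 5·(row 1) − 16·(row 2) gives 434·a = 5·240 − 16·32 = 688, so a = 344/217.
Then b = (32 − 16·(344/217))/5 = 288/217.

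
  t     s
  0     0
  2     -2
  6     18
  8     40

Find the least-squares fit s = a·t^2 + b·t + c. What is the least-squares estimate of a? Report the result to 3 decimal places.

From the data, Σt^2·t^2 = 5408, Σt^2·t = 736, Σt^2 = 104, Σt·t = 104, Σt = 16, Σ1 = 4.
Right-hand side: Σt^2·s = 3200, Σt·s = 424, Σs = 56.
So AᵀA·[a, b, c]ᵀ = Aᵀs: [[5408, 736, 104]; [736, 104, 16]; [104, 16, 4]]·[a, b, c]ᵀ = [3200, 424, 56]ᵀ.
Inverting the 3×3 Gram matrix, [a, b, c]ᵀ = [1, -3, 0]ᵀ.

a = 1.000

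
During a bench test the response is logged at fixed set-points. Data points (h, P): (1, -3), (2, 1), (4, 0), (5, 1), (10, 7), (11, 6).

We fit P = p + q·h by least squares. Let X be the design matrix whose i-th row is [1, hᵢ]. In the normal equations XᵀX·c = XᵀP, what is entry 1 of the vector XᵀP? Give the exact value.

12

Entry 1 ↔ basis 1, so (XᵀP)_{1} = Σᵢ Pᵢ = (1)·(-3) + (1)·(1) + (1)·(0) + (1)·(1) + (1)·(7) + (1)·(6) = 12.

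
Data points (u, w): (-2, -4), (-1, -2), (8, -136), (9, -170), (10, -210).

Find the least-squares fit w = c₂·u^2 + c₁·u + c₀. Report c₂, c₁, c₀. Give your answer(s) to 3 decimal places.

Forming AᵀA = [[20674, 2232, 250]; [2232, 250, 24]; [250, 24, 5]] and Aᵀw = [-43492, -4708, -522]ᵀ gives AᵀA·[c₂, c₁, c₀]ᵀ = Aᵀw.
Row-reducing yields c₂ = -89456/46039, c₁ = -67342/46039, c₀ = -1490/6577.

c₂ = -1.943, c₁ = -1.463, c₀ = -0.227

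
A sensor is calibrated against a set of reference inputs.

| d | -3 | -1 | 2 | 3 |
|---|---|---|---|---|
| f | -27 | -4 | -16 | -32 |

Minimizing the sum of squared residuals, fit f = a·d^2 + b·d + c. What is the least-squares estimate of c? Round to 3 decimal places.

c = -1.864

With design matrix X, XᵀX = [[179, 7, 23]; [7, 23, 1]; [23, 1, 4]] and Xᵀf = [-599, -43, -79]ᵀ.
Row-reducing yields a = -544/177, b = -151/177, c = -110/59.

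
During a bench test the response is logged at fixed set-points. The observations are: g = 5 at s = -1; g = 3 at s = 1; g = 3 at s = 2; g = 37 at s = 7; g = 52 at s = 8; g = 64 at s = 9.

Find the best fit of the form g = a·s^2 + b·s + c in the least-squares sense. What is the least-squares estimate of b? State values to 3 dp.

b = -1.475

Normal-equation sums: Σs^2·s^2 = 13076, Σs^2·s = 1592, Σs^2 = 200, Σs·s = 200, Σs = 26, Σ1 = 6.
For Mᵀg: Σs^2·g = 10345, Σs·g = 1255, Σg = 164.
Inverting the 3×3 Gram matrix, [a, b, c]ᵀ = [15609/16820, -12401/8410, 809/290]ᵀ.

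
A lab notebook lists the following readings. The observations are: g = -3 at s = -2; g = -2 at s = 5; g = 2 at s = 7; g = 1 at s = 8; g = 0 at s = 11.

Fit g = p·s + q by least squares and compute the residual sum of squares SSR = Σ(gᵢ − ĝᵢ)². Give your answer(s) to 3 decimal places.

SSR = 7.958

Normal-equation sums: Σs·s = 263, Σs = 29, Σ1 = 5.
Right-hand side: Σs·g = 18, Σg = -2.
det = 263·5 − 29² = 474.
p = (18·5 − 29·(-2))/474 = 74/237; q = (263·(-2) − 29·18)/474 = -524/237.
Residuals: -13/79, -320/237, 160/79, 169/237, -290/237; SSR = 1886/237.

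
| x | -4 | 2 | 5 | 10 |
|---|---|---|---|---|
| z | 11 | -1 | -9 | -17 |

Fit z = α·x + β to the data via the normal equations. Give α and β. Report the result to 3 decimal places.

α = -2.034, β = 2.611

From the data, Σx·x = 145, Σx = 13, Σ1 = 4.
For Aᵀz: Σx·z = -261, Σz = -16.
So AᵀA·[α, β]ᵀ = Aᵀz: [[145, 13]; [13, 4]]·[α, β]ᵀ = [-261, -16]ᵀ.
Δ = 145·4 − 13² = 411.
α = ((-261)·4 − 13·(-16))/411 = -836/411; β = (145·(-16) − 13·(-261))/411 = 1073/411.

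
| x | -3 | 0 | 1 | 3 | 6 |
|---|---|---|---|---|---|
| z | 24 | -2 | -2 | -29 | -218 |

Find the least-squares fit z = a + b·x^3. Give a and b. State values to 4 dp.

Forming AᵀA = [[5, 217]; [217, 48115]] and Aᵀz = [-227, -48521]ᵀ gives AᵀA·[a, b]ᵀ = Aᵀz.
Eliminating b: 48115·(row 1) − 217·(row 2) gives 193486·a = 48115·(-227) − 217·(-48521) = -393048, so a = -196524/96743.
Then b = ((-48521) − 217·(-196524/96743))/48115 = -96673/96743.

a = -2.0314, b = -0.9993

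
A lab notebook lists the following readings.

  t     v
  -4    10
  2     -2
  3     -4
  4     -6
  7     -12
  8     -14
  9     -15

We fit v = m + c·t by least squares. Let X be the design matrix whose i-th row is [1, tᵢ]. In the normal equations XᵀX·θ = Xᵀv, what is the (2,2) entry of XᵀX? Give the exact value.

239

Row 2 ↔ basis t, column 2 ↔ basis t, so (XᵀX)_{2,2} = Σᵢ (t)·(t) = (-4)·(-4) + (2)·(2) + (3)·(3) + (4)·(4) + (7)·(7) + (8)·(8) + (9)·(9) = 239.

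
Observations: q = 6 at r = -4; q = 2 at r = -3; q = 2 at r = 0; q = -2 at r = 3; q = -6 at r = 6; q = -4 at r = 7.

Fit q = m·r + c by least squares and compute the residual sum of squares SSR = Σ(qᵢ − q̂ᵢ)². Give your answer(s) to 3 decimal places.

Sums needed: Σr·r = 119, Σr = 9, Σ1 = 6.
For Mᵀq: Σr·q = -100, Σq = -2.
So MᵀM·[m, c]ᵀ = Mᵀq: [[119, 9]; [9, 6]]·[m, c]ᵀ = [-100, -2]ᵀ.
Determinant 119·6 − 9² = 633.
m = ((-100)·6 − 9·(-2))/633 = -194/211; c = (119·(-2) − 9·(-100))/633 = 662/633.
Residuals: 808/633, -1142/633, 604/633, -182/633, -968/633, 880/633; SSR = 6424/633.

SSR = 10.148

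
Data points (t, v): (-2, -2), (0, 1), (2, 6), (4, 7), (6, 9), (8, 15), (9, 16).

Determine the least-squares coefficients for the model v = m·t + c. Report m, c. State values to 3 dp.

m = 1.601, c = 1.255

With design matrix M, MᵀM = [[205, 27]; [27, 7]] and Mᵀv = [362, 52]ᵀ.
Δ = 205·7 − 27² = 706.
m = (362·7 − 27·52)/706 = 565/353; c = (205·52 − 27·362)/706 = 443/353.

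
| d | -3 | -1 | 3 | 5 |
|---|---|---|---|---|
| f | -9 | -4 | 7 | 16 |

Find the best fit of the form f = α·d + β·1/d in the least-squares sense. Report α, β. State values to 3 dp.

α = 2.946, β = 0.594

The normal equations are: 44·α + 4·β = 132;  4·α + (284/225)·β = 188/15.
(Σd·d = 44, Σd·1/d = 4, Σ1/d·1/d = 284/225, Σd·f = 132, Σ1/d·f = 188/15.)
Eliminating β: (284/225)·(row 1) − 4·(row 2) gives (8896/225)·α = (284/225)·132 − 4·(188/15) = 2912/25, so α = 819/278.
Then β = ((188/15) − 4·(819/278))/(284/225) = 165/278.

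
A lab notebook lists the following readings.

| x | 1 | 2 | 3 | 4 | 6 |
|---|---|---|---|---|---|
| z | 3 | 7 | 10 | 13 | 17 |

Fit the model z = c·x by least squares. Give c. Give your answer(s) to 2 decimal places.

With design matrix M, MᵀM = [[66]] and Mᵀz = [201]ᵀ.
Hence c = 201 / 66 ≈ 3.04545.

c = 3.05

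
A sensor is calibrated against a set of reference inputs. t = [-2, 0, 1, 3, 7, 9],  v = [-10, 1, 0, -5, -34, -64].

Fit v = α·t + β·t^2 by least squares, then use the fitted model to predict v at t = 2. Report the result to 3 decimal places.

Forming AᵀA = [[144, 1092]; [1092, 9060]] and Aᵀv = [-809, -6935]ᵀ gives AᵀA·[α, β]ᵀ = Aᵀv.
Eliminating β: 9060·(row 1) − 1092·(row 2) gives 112176·α = 9060·(-809) − 1092·(-6935) = 243480, so α = 10145/4674.
Then β = ((-6935) − 1092·(10145/4674))/9060 = -9601/9348.
At t = 2: v̂ = (10145/4674)·(2) + (-9601/9348)·(4) = 544/2337.

v̂ = 0.233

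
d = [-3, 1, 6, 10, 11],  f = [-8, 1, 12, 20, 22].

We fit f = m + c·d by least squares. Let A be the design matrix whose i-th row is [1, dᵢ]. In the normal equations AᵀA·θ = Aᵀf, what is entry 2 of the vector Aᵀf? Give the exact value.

539

Entry 2 ↔ basis d, so (Aᵀf)_{2} = Σᵢ (d)·fᵢ = (-3)·(-8) + (1)·(1) + (6)·(12) + (10)·(20) + (11)·(22) = 539.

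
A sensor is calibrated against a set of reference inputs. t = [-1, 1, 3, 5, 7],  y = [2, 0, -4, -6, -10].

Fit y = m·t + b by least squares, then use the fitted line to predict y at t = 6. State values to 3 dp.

The normal equations are: 85·m + 15·b = -114;  15·m + 5·b = -18.
Eliminating b: 5·(row 1) − 15·(row 2) gives 200·m = 5·(-114) − 15·(-18) = -300, so m = -3/2.
Then b = ((-18) − 15·(-3/2))/5 = 9/10.
At t = 6: ŷ = (-3/2)·(6) + (9/10)·(1) = -81/10.

ŷ = -8.100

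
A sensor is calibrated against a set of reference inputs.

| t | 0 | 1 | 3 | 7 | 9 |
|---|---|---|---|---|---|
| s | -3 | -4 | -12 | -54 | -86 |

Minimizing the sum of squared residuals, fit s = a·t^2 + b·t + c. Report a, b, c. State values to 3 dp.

a = -1.015, b = -0.130, c = -2.855

The normal equations are: 9044·a + 1100·b + 140·c = -9724;  1100·a + 140·b + 20·c = -1192;  140·a + 20·b + 5·c = -159.
(Σt^2·t^2 = 9044, Σt^2·t = 1100, Σt^2 = 140, Σt·t = 140, Σt = 20, Σ1 = 5, Σt^2·s = -9724, Σt·s = -1192, Σs = -159.)
Inverting the 3×3 Gram matrix, [a, b, c]ᵀ = [-67/66, -43/330, -157/55]ᵀ.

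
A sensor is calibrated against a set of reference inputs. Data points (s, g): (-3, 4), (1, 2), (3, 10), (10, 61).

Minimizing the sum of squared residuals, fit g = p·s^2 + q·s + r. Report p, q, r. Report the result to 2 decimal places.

p = 0.51, q = 0.88, r = 1.81

From the data, Σs^2·s^2 = 10163, Σs^2·s = 1001, Σs^2 = 119, Σs·s = 119, Σs = 11, Σ1 = 4.
Moment sums: Σs^2·g = 6228, Σs·g = 630, Σg = 77.
Row-reducing yields p = 1503/2974, q = 13027/14870, r = 13426/7435.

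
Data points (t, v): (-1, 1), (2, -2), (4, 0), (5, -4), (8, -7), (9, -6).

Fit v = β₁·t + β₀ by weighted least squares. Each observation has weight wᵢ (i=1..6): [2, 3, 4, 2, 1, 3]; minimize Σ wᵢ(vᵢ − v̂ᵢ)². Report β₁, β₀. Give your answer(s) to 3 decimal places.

Sums needed: Σwᵢ·t·t = 435, Σwᵢ·t = 65, Σwᵢ·1 = 15.
Moment sums: Σwᵢ·t·v = -272, Σwᵢ·v = -37.
So AᵀWA·[β₁, β₀]ᵀ = AᵀWv: [[435, 65]; [65, 15]]·[β₁, β₀]ᵀ = [-272, -37]ᵀ.
Determinant 435·15 − 65² = 2300.
β₁ = ((-272)·15 − 65·(-37))/2300 = -67/92; β₀ = (435·(-37) − 65·(-272))/2300 = 317/460.

β₁ = -0.728, β₀ = 0.689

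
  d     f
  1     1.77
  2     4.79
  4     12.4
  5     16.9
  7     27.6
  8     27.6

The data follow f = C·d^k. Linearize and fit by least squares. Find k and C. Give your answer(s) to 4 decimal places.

Let Y = ln f. Fitting Y = k·ln d + ln C by least squares:
XᵀX = [[13.1032, 7.7142]; [7.7142, 6]], rhs = [22.4819, 14.1182]ᵀ  (here Σln d = 7.7142, Σ(ln d)² = 13.1032, Σln f = 14.1182, Σln d·ln f = 22.4819).
Slope k = (n·Σln d·ln f − Σln d·Σln f)/(n·Σ(ln d)² − (Σln d)²) = (6·22.4819 − 7.7142·14.1182)/19.1098 = 1.35954; ln C = (Σln f − k·Σln d)/n = 0.60506, so C = exp(0.60506) = 1.83137.

k = 1.3595, C = 1.8314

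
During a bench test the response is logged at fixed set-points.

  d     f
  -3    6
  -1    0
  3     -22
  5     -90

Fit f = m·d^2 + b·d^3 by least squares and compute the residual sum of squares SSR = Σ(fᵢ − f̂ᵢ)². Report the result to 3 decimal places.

Setting ∂/∂m … = 0 gives: 788·m + 3124·b = -2394;  3124·m + 17084·b = -12006.
(Σd^2·d^2 = 788, Σd^2·d^3 = 3124, Σd^3·d^3 = 17084, Σd^2·f = -2394, Σd^3·f = -12006.)
Eliminating b: 17084·(row 1) − 3124·(row 2) gives 3702816·m = 17084·(-2394) − 3124·(-12006) = -3392352, so m = -11779/12857.
Then b = ((-12006) − 3124·(-11779/12857))/17084 = -13763/25714.
Residuals: -5295/25714, 9795/25714, 17915/25714, -4935/25714; SSR = 9125/12857.

SSR = 0.710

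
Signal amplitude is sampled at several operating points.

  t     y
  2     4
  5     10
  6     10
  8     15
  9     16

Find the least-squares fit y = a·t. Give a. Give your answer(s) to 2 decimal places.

Entries of XᵀX: Σt·t = 210.
For Xᵀy: Σt·y = 382.
So XᵀX·[a]ᵀ = Xᵀy: [[210]]·[a]ᵀ = [382]ᵀ.
Hence a = 382 / 210 ≈ 1.81905.

a = 1.82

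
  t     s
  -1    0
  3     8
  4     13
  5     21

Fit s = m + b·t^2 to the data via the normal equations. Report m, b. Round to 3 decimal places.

m = -0.487, b = 0.862

Entries of AᵀA: Σ1 = 4, Σt^2 = 51, Σt^2·t^2 = 963.
Right-hand side: Σs = 42, Σt^2·s = 805.
AᵀA·[m, b]ᵀ = Aᵀs becomes [[4, 51]; [51, 963]]·[m, b]ᵀ = [42, 805]ᵀ.
Eliminating b: 963·(row 1) − 51·(row 2) gives 1251·m = 963·42 − 51·805 = -609, so m = -203/417.
Then b = (805 − 51·(-203/417))/963 = 1078/1251.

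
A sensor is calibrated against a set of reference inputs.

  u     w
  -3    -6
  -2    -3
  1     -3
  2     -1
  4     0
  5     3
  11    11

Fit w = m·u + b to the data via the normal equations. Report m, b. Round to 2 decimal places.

Sums needed: Σu·u = 180, Σu = 18, Σ1 = 7.
Moment sums: Σu·w = 155, Σw = 1.
AᵀA·[m, b]ᵀ = Aᵀw becomes [[180, 18]; [18, 7]]·[m, b]ᵀ = [155, 1]ᵀ.
Determinant 180·7 − 18² = 936.
m = (155·7 − 18·1)/936 = 1067/936; b = (180·1 − 18·155)/936 = -145/52.

m = 1.14, b = -2.79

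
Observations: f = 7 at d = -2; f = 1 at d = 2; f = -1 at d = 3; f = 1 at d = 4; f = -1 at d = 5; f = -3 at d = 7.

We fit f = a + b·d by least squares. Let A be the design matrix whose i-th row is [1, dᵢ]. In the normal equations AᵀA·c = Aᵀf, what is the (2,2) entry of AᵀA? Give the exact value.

Row 2 ↔ basis d, column 2 ↔ basis d, so (AᵀA)_{2,2} = Σᵢ (d)·(d) = (-2)·(-2) + (2)·(2) + (3)·(3) + (4)·(4) + (5)·(5) + (7)·(7) = 107.

107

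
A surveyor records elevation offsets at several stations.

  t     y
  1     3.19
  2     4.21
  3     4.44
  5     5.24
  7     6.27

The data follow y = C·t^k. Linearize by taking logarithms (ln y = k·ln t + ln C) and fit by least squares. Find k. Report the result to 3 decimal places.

k = 0.326

Taking logs, ln y = k·ln t + ln C, so regress ln y on ln t.
AᵀA = [[8.0643, 5.3471]; [5.3471, 5]], rhs = [8.8720, 7.5802]ᵀ  (here Σln t = 5.3471, Σ(ln t)² = 8.0643, Σln y = 7.5802, Σln t·ln y = 8.8720).
Slope k = (n·Σln t·ln y − Σln t·Σln y)/(n·Σ(ln t)² − (Σln t)²) = (5·8.8720 − 5.3471·7.5802)/11.7297 = 0.32633; ln C = (Σln y − k·Σln t)/n = 1.16706.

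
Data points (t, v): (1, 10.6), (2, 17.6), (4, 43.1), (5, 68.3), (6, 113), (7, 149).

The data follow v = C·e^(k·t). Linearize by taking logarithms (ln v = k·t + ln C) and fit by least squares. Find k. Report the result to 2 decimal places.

Taking logs, ln v = k·t + ln C, so regress ln v on t.
Sums: Σt = 25.0000, Σ(t)² = 131.0000, Σln v = 22.9475, Σt·ln v = 107.6622.
Normal system: [[131.0000, 25.0000]; [25.0000, 6]]·[k, ln C]ᵀ = [107.6622, 22.9475]ᵀ.
Slope k = (n·Σt·ln v − Σt·Σln v)/(n·Σ(t)² − (Σt)²) = (6·107.6622 − 25.0000·22.9475)/161.0000 = 0.44898; ln C = (Σln v − k·Σt)/n = 1.95384.

k = 0.45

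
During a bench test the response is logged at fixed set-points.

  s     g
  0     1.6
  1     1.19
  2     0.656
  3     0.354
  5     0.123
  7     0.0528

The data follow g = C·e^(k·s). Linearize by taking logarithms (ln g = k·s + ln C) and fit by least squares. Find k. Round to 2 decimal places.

k = -0.51

Taking logs, ln g = k·s + ln C, so regress ln g on s.
XᵀX = [[88.0000, 18.0000]; [18.0000, 6]], rhs = [-34.8512, -5.8529]ᵀ  (here Σs = 18.0000, Σ(s)² = 88.0000, Σln g = -5.8529, Σs·ln g = -34.8512).
Slope k = (n·Σs·ln g − Σs·Σln g)/(n·Σ(s)² − (Σs)²) = (6·-34.8512 − 18.0000·-5.8529)/204.0000 = -0.50860; ln C = (Σln g − k·Σs)/n = 0.55032.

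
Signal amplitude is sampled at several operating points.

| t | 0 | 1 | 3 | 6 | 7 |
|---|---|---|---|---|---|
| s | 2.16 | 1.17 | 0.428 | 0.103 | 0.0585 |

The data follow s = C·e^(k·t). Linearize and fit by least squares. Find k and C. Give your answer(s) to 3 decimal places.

k = -0.505, C = 2.035

With ln sᵢ as the transformed response and tᵢ as the regressor:
Σt = 17.0000, Σ(t)² = 95.0000, Σln s = -5.0333, Σt·ln s = -35.8981.
Normal system: [[95.0000, 17.0000]; [17.0000, 5]]·[k, ln C]ᵀ = [-35.8981, -5.0333]ᵀ.
Δ = 95.0000·5 − (17.0000)² = 186.0000; k = (-35.8981·5 − 17.0000·-5.0333)/186.0000 = -0.50497, ln C = (95.0000·-5.0333 − 17.0000·-35.8981)/186.0000 = 0.71026, so C = exp(0.71026) = 2.03451.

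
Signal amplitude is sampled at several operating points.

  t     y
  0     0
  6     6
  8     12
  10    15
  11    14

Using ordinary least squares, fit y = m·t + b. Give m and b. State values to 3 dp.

Forming XᵀX = [[321, 35]; [35, 5]] and Xᵀy = [436, 47]ᵀ gives XᵀX·[m, b]ᵀ = Xᵀy.
Eliminating b: 5·(row 1) − 35·(row 2) gives 380·m = 5·436 − 35·47 = 535, so m = 107/76.
Then b = (47 − 35·(107/76))/5 = -173/380.

m = 1.408, b = -0.455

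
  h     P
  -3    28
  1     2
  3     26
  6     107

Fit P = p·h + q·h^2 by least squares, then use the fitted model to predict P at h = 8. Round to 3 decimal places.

P̂ = 190.878

Compute the Gram sums: Σh·h = 55, Σh·h^2 = 217, Σh^2·h^2 = 1459.
Moment sums: Σh·P = 638, Σh^2·P = 4340.
Normal equations: [[55, 217]; [217, 1459]]·[p, q]ᵀ = [638, 4340]ᵀ.
det = 55·1459 − 217² = 33156.
p = (638·1459 − 217·4340)/33156 = -1823/5526; q = (55·4340 − 217·638)/33156 = 16709/5526.
At h = 8: P̂ = (-1823/5526)·(8) + (16709/5526)·(64) = 527396/2763.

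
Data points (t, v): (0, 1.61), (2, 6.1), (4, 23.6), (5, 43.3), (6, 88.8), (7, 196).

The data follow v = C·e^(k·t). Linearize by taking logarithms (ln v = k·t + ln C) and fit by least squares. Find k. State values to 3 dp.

Taking logs, ln v = k·t + ln C, so regress ln v on t.
Sums: Σt = 24.0000, Σ(t)² = 130.0000, Σln v = 18.9784, Σt·ln v = 98.9675.
Normal system: [[130.0000, 24.0000]; [24.0000, 6]]·[k, ln C]ᵀ = [98.9675, 18.9784]ᵀ.
Slope k = (n·Σt·ln v − Σt·Σln v)/(n·Σ(t)² − (Σt)²) = (6·98.9675 − 24.0000·18.9784)/204.0000 = 0.67805; ln C = (Σln v − k·Σt)/n = 0.45086.

k = 0.678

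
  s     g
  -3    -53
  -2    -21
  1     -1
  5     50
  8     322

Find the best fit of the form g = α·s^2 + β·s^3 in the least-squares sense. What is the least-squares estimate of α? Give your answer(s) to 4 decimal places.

MᵀM·[α, β]ᵀ = Mᵀg reads: 4819·α + 35619·β = 21296;  35619·α + 278563·β = 172712.
(Σs^2·s^2 = 4819, Σs^2·s^3 = 35619, Σs^3·s^3 = 278563, Σs^2·g = 21296, Σs^3·g = 172712.)
Determinant 4819·278563 − 35619² = 73681936.
α = (21296·278563 − 35619·172712)/73681936 = -27443885/9210242; β = (4819·172712 − 35619·21296)/73681936 = 9219613/9210242.

α = -2.9797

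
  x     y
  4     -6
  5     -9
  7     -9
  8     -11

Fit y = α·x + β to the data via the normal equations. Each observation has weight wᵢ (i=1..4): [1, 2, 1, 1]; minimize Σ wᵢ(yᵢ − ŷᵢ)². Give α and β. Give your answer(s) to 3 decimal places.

α = -0.907, β = -3.537

Sums needed: Σwᵢ·x·x = 179, Σwᵢ·x = 29, Σwᵢ·1 = 5.
Right-hand side: Σwᵢ·x·y = -265, Σwᵢ·y = -44.
Normal equations: [[179, 29]; [29, 5]]·[α, β]ᵀ = [-265, -44]ᵀ.
det = 179·5 − 29² = 54.
α = ((-265)·5 − 29·(-44))/54 = -49/54; β = (179·(-44) − 29·(-265))/54 = -191/54.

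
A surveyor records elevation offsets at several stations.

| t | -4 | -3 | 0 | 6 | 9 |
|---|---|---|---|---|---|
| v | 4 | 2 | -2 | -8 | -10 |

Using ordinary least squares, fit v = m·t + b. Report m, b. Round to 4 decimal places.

Forming MᵀM = [[142, 8]; [8, 5]] and Mᵀv = [-160, -14]ᵀ gives MᵀM·[m, b]ᵀ = Mᵀv.
Eliminating b: 5·(row 1) − 8·(row 2) gives 646·m = 5·(-160) − 8·(-14) = -688, so m = -344/323.
Then b = ((-14) − 8·(-344/323))/5 = -354/323.

m = -1.0650, b = -1.0960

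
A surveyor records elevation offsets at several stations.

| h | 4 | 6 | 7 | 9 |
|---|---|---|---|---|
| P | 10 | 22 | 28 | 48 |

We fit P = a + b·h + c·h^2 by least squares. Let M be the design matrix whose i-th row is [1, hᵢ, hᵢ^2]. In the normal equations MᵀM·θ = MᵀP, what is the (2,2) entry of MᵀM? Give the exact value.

Row 2 ↔ basis h, column 2 ↔ basis h, so (MᵀM)_{2,2} = Σᵢ (h)·(h) = (4)·(4) + (6)·(6) + (7)·(7) + (9)·(9) = 182.

182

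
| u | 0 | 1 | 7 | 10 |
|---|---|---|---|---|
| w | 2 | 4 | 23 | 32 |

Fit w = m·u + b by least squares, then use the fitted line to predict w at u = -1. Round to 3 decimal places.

With design matrix M, MᵀM = [[150, 18]; [18, 4]] and Mᵀw = [485, 61]ᵀ.
Determinant 150·4 − 18² = 276.
m = (485·4 − 18·61)/276 = 421/138; b = (150·61 − 18·485)/276 = 35/23.
At u = -1: ŵ = (421/138)·(-1) + (35/23)·(1) = -211/138.

ŵ = -1.529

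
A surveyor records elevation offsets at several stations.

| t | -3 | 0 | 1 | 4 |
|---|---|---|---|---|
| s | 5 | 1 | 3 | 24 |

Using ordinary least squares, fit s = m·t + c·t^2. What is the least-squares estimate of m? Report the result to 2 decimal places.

Entries of AᵀA: Σt·t = 26, Σt·t^2 = 38, Σt^2·t^2 = 338.
For Aᵀs: Σt·s = 84, Σt^2·s = 432.
Eliminating c: 338·(row 1) − 38·(row 2) gives 7344·m = 338·84 − 38·432 = 11976, so m = 499/306.
Then c = (432 − 38·(499/306))/338 = 335/306.

m = 1.63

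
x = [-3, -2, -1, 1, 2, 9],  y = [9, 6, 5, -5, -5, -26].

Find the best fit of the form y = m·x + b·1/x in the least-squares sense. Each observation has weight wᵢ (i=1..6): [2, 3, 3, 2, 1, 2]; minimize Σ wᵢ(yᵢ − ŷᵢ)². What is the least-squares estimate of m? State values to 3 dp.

With design matrix A, AᵀWA = [[201, 13]; [13, 506/81]] and AᵀWy = [-593, -869/18]ᵀ.
Determinant 201·(506/81) − 13² = 29339/27.
m = ((-593)·(506/81) − 13·(-869/18))/(29339/27) = -498443/176034; b = (201·(-869/18) − 13·(-593))/(29339/27) = -107721/58678.

m = -2.832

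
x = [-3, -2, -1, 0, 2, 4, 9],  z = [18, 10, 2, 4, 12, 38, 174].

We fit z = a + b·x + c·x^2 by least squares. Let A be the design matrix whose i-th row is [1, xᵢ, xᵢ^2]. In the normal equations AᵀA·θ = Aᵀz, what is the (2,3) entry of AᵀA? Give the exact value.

765

Row 2 ↔ basis x, column 3 ↔ basis x^2, so (AᵀA)_{2,3} = Σᵢ (x)·(x^2) = (-3)·(9) + (-2)·(4) + (-1)·(1) + (0)·(0) + (2)·(4) + (4)·(16) + (9)·(81) = 765.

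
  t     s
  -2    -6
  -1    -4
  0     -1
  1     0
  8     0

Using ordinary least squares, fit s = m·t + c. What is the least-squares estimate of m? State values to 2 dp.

Entries of XᵀX: Σt·t = 70, Σt = 6, Σ1 = 5.
Right-hand side: Σt·s = 16, Σs = -11.
Normal equations: [[70, 6]; [6, 5]]·[m, c]ᵀ = [16, -11]ᵀ.
Determinant 70·5 − 6² = 314.
m = (16·5 − 6·(-11))/314 = 73/157; c = (70·(-11) − 6·16)/314 = -433/157.

m = 0.46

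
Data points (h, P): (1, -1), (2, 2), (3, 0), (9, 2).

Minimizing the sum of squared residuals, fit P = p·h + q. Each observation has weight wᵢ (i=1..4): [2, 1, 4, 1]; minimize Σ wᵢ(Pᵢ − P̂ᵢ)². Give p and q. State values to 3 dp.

Normal-equation sums: Σwᵢ·h·h = 123, Σwᵢ·h = 25, Σwᵢ·1 = 8.
And Σwᵢ·h·P = 20, Σwᵢ·P = 2.
det = 123·8 − 25² = 359.
p = (20·8 − 25·2)/359 = 110/359; q = (123·2 − 25·20)/359 = -254/359.

p = 0.306, q = -0.708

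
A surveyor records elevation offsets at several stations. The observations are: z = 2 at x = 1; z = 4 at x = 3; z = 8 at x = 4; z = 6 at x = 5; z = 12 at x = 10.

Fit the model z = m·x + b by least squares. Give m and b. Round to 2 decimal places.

m = 1.08, b = 1.43

The normal system MᵀM·[m, b]ᵀ = Mᵀz is [[151, 23]; [23, 5]]·[m, b]ᵀ = [196, 32]ᵀ.
Eliminating b: 5·(row 1) − 23·(row 2) gives 226·m = 5·196 − 23·32 = 244, so m = 122/113.
Then b = (32 − 23·(122/113))/5 = 162/113.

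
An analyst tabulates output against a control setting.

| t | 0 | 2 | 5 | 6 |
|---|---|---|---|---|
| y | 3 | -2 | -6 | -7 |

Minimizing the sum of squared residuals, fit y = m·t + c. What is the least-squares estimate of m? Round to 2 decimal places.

m = -1.63

Setting ∂/∂m … = 0 gives: 65·m + 13·c = -76;  13·m + 4·c = -12.
det = 65·4 − 13² = 91.
m = ((-76)·4 − 13·(-12))/91 = -148/91; c = (65·(-12) − 13·(-76))/91 = 16/7.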